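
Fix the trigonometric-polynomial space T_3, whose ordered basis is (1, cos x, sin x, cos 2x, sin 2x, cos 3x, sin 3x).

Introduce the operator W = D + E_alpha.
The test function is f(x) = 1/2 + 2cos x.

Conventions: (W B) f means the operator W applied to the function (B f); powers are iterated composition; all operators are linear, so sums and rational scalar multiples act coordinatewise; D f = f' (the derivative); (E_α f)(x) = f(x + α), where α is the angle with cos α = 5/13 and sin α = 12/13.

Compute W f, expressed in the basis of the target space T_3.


the image equals g(x) = 1/2 + (10/13)cos x - (50/13)sin x

D f = -2sin x
E_alpha f = 1/2 + (10/13)cos x - (24/13)sin x
(D + E_alpha) f = 1/2 + (10/13)cos x - (50/13)sin x


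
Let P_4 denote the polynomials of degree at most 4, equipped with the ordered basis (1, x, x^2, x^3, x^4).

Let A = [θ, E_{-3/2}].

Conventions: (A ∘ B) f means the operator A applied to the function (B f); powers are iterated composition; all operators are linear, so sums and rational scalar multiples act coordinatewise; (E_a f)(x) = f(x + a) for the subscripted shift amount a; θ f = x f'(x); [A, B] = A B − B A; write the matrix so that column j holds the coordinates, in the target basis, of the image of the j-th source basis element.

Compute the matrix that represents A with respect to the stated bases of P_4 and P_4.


the matrix is [[0, 3/2, -9/2, 81/8, -81/4]; [0, 0, 3, -27/2, 81/2]; [0, 0, 0, 9/2, -27]; [0, 0, 0, 0, 6]; [0, 0, 0, 0, 0]] (rows listed top to bottom)

image of 1: 0
image of x: 3/2
image of x^2: 3x - 9/2
image of x^3: (9/2)x^2 - (27/2)x + 81/8
image of x^4: 6x^3 - 27x^2 + (81/2)x - 81/4
each image's coordinates form column j of the matrix


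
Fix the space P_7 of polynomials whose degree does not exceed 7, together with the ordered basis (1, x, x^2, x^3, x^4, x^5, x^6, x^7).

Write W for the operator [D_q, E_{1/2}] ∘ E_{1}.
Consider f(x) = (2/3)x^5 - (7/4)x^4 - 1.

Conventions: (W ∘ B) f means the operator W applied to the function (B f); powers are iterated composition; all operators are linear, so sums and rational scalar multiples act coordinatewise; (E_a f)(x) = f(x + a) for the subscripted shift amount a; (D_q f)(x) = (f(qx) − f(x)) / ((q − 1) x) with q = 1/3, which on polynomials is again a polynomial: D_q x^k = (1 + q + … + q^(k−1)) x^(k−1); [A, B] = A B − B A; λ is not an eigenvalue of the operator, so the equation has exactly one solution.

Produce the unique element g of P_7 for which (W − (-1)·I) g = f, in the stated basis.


the result is g(x) = (2/3)x^5 - (7/4)x^4 - (116/243)x^3 - (319/162)x^2 - (3434/2187)x + 18935/17496

write g with unknown coordinates in the stated basis and equate coefficients in (W − (-1)·I) g = f
solving from the highest basis element down gives g = (2/3)x^5 - (7/4)x^4 - (116/243)x^3 - (319/162)x^2 - (3434/2187)x + 18935/17496
check: W g = (116/243)x^3 + (319/162)x^2 + (3434/2187)x - 36431/17496
so W g − (-1)·g = (2/3)x^5 - (7/4)x^4 - 1 = f ✓


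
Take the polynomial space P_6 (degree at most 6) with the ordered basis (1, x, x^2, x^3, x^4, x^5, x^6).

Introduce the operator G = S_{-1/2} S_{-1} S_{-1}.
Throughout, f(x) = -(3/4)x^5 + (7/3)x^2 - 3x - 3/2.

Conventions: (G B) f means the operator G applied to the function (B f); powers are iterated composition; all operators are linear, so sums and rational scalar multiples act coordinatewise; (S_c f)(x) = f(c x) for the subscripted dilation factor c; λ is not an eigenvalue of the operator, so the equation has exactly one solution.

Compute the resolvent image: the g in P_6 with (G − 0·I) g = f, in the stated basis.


write g with unknown coordinates in the stated basis and equate coefficients in (G − 0·I) g = f
solving from the highest basis element down gives g = 24x^5 + (28/3)x^2 + 6x - 3/2
check: G g = -(3/4)x^5 + (7/3)x^2 - 3x - 3/2
so G g − 0·g = -(3/4)x^5 + (7/3)x^2 - 3x - 3/2 = f ✓

the image equals g(x) = 24x^5 + (28/3)x^2 + 6x - 3/2


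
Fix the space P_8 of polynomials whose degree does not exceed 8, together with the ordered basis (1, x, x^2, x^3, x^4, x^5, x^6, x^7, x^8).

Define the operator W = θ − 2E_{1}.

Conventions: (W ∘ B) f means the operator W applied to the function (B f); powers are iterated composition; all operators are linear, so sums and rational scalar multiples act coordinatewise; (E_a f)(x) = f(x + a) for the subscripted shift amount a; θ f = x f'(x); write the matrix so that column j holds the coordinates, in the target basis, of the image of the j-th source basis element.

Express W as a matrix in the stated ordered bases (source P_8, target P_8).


the matrix is [[-2, -2, -2, -2, -2, -2, -2, -2, -2]; [0, -1, -4, -6, -8, -10, -12, -14, -16]; [0, 0, 0, -6, -12, -20, -30, -42, -56]; [0, 0, 0, 1, -8, -20, -40, -70, -112]; [0, 0, 0, 0, 2, -10, -30, -70, -140]; [0, 0, 0, 0, 0, 3, -12, -42, -112]; [0, 0, 0, 0, 0, 0, 4, -14, -56]; [0, 0, 0, 0, 0, 0, 0, 5, -16]; [0, 0, 0, 0, 0, 0, 0, 0, 6]] (rows listed top to bottom)

image of 1: -2
image of x: -x - 2
image of x^2: -4x - 2
image of x^3: x^3 - 6x^2 - 6x - 2
image of x^4: 2x^4 - 8x^3 - 12x^2 - 8x - 2
image of x^5: 3x^5 - 10x^4 - 20x^3 - 20x^2 - 10x - 2
image of x^6: 4x^6 - 12x^5 - 30x^4 - 40x^3 - 30x^2 - 12x - 2
image of x^7: 5x^7 - 14x^6 - 42x^5 - 70x^4 - 70x^3 - 42x^2 - 14x - 2
image of x^8: 6x^8 - 16x^7 - 56x^6 - 112x^5 - 140x^4 - 112x^3 - 56x^2 - 16x - 2
each image's coordinates form column j of the matrix


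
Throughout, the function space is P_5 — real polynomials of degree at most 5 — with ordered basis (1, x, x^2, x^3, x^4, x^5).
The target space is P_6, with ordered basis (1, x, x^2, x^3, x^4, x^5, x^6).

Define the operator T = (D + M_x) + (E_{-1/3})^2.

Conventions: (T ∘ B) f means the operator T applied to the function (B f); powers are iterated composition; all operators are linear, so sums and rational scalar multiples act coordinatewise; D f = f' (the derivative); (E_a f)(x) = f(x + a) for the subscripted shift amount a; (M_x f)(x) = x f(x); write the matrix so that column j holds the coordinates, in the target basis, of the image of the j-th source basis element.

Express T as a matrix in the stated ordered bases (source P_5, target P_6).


the matrix is [[1, 1/3, 4/9, -8/27, 16/81, -32/243]; [1, 1, 2/3, 4/3, -32/27, 80/81]; [0, 1, 1, 1, 8/3, -80/27]; [0, 0, 1, 1, 4/3, 40/9]; [0, 0, 0, 1, 1, 5/3]; [0, 0, 0, 0, 1, 1]; [0, 0, 0, 0, 0, 1]] (rows listed top to bottom)

image of 1: x + 1
image of x: x^2 + x + 1/3
image of x^2: x^3 + x^2 + (2/3)x + 4/9
image of x^3: x^4 + x^3 + x^2 + (4/3)x - 8/27
image of x^4: x^5 + x^4 + (4/3)x^3 + (8/3)x^2 - (32/27)x + 16/81
image of x^5: x^6 + x^5 + (5/3)x^4 + (40/9)x^3 - (80/27)x^2 + (80/81)x - 32/243
each image's coordinates form column j of the matrix


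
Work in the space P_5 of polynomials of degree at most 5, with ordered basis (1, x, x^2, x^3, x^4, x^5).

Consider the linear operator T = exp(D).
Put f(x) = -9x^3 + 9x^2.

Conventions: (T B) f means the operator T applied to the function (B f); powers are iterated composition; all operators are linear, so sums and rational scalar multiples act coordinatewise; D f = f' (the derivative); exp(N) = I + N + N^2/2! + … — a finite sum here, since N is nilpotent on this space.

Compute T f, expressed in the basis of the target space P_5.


the image equals g(x) = -9x^3 - 18x^2 - 9x

order-1 term: -27x^2 + 18x
order-2 term: -27x + 9
order-3 term: -9
the series for exp(D) f terminates at order 3
exp(D) f = -9x^3 - 18x^2 - 9x


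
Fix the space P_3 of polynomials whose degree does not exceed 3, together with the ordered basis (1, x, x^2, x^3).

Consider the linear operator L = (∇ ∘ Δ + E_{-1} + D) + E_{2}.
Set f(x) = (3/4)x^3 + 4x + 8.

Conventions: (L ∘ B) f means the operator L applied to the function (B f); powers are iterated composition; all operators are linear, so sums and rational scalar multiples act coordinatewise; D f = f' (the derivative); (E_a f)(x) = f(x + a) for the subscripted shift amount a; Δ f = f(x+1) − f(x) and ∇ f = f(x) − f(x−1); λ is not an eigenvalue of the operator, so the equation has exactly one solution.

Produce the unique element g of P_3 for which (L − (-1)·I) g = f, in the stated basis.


the image equals g(x) = (1/4)x^3 - (1/2)x^2 + (1/4)x + 37/12

write g with unknown coordinates in the stated basis and equate coefficients in (L − (-1)·I) g = f
solving from the highest basis element down gives g = (1/4)x^3 - (1/2)x^2 + (1/4)x + 37/12
check: L g = (1/2)x^3 + (1/2)x^2 + (15/4)x + 59/12
so L g − (-1)·g = (3/4)x^3 + 4x + 8 = f ✓


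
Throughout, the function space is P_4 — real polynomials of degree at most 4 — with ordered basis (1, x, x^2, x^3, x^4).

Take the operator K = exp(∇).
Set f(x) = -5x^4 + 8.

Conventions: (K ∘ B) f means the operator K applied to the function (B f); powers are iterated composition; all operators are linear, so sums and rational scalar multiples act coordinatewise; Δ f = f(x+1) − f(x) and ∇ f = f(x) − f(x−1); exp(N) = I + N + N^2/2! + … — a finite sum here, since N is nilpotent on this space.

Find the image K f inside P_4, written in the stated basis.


the image equals g(x) = -5x^4 - 20x^3 + 20x + 3

order-1 term: -20x^3 + 30x^2 - 20x + 5
order-2 term: -30x^2 + 60x - 35
order-3 term: -20x + 30
order-4 term: -5
the series for exp(∇) f terminates at order 4
exp(∇) f = -5x^4 - 20x^3 + 20x + 3


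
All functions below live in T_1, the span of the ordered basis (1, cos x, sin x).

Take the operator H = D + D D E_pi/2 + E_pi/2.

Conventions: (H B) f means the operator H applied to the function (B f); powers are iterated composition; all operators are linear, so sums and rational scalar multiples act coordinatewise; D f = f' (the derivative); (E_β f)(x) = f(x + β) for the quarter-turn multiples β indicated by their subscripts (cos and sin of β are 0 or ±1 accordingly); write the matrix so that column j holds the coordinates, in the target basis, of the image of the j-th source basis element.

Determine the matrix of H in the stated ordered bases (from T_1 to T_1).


the matrix is [[1, 0, 0]; [0, 0, 1]; [0, -1, 0]] (rows listed top to bottom)

image of 1: 1
image of cos x: -sin x
image of sin x: cos x
each image's coordinates form column j of the matrix


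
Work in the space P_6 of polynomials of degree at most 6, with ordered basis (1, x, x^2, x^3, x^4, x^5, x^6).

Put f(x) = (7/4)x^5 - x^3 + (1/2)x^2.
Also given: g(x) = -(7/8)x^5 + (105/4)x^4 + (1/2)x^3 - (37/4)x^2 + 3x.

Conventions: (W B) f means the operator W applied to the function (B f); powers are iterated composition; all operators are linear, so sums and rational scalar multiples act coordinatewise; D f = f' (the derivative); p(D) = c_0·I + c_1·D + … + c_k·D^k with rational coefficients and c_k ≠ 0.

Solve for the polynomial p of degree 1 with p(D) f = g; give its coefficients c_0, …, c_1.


D^0 f = (7/4)x^5 - x^3 + (1/2)x^2
D^1 f = (35/4)x^4 - 3x^2 + x
matching coefficients of g against c_0 f + c_1 Df + … from the top degree down determines the c_i
solution: c_0 = -1/2, c_1 = 3

c_0 = -1/2, c_1 = 3


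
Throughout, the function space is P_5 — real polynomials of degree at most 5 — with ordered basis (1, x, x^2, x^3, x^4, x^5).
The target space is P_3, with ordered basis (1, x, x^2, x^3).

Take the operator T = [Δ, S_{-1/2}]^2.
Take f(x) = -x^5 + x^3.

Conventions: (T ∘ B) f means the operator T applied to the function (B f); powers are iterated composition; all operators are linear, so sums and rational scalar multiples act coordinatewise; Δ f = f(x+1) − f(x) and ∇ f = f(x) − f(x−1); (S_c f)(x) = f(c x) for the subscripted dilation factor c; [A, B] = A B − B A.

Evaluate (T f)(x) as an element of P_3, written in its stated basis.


S_{-1/2} f = (1/32)x^5 - (1/8)x^3
Δ S_{-1/2} f = (5/32)x^4 + (5/16)x^3 - (1/16)x^2 - (7/32)x - 3/32
Δ f = -5x^4 - 10x^3 - 7x^2 - 2x
S_{-1/2} Δ f = -(5/16)x^4 + (5/4)x^3 - (7/4)x^2 + x
[Δ, S_{-1/2}] f = (15/32)x^4 - (15/16)x^3 + (27/16)x^2 - (39/32)x - 3/32
S_{-1/2} [Δ, S_{-1/2}] f = (15/512)x^4 + (15/128)x^3 + (27/64)x^2 + (39/64)x - 3/32
Δ S_{-1/2} [Δ, S_{-1/2}] f = (15/128)x^3 + (135/256)x^2 + (21/16)x + 603/512
Δ [Δ, S_{-1/2}] f = (15/8)x^3 + (39/16)x
S_{-1/2} Δ [Δ, S_{-1/2}] f = -(15/64)x^3 - (39/32)x
[Δ, S_{-1/2}] [Δ, S_{-1/2}] f = (45/128)x^3 + (135/256)x^2 + (81/32)x + 603/512

the result is g(x) = (45/128)x^3 + (135/256)x^2 + (81/32)x + 603/512


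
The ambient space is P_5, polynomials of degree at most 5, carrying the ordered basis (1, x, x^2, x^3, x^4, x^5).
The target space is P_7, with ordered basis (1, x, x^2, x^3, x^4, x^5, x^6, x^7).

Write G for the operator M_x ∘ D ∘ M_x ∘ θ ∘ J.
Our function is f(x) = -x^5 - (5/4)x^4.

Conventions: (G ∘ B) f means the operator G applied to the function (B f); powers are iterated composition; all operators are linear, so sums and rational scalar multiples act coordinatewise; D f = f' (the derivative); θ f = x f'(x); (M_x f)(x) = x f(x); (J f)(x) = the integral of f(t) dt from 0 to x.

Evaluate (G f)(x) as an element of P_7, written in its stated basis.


the image equals g(x) = -7x^7 - (15/2)x^6

J f = -(1/6)x^6 - (1/4)x^5
θ J f = -x^6 - (5/4)x^5
M_x (θ ∘ J) f = -x^7 - (5/4)x^6
D M_x (θ ∘ J) f = -7x^6 - (15/2)x^5
M_x D M_x (θ ∘ J) f = -7x^7 - (15/2)x^6


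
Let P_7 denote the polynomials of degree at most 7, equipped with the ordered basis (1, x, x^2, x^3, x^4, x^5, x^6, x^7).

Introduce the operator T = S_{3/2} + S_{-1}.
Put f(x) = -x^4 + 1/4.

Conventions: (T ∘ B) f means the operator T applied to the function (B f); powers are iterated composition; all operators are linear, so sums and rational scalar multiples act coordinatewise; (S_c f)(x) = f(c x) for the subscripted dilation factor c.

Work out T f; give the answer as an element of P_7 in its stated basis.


the result is g(x) = -(97/16)x^4 + 1/2

S_{3/2} f = -(81/16)x^4 + 1/4
S_{-1} f = -x^4 + 1/4
(S_{3/2} + S_{-1}) f = -(97/16)x^4 + 1/2


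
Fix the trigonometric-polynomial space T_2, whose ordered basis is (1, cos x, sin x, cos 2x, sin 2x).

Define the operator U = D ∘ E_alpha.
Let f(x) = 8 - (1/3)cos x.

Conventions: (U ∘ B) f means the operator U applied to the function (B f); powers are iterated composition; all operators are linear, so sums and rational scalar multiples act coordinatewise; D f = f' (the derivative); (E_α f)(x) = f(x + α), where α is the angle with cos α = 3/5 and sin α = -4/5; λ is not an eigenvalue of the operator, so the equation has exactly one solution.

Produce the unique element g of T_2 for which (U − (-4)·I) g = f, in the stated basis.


write g with unknown coordinates in the stated basis and equate coefficients in (U − (-4)·I) g = f
solving from the highest basis element down gives g = 2 - (8/117)cos x - (1/117)sin x
check: U g = -(7/117)cos x + (4/117)sin x
so U g − (-4)·g = 8 - (1/3)cos x = f ✓

the result is g(x) = 2 - (8/117)cos x - (1/117)sin x


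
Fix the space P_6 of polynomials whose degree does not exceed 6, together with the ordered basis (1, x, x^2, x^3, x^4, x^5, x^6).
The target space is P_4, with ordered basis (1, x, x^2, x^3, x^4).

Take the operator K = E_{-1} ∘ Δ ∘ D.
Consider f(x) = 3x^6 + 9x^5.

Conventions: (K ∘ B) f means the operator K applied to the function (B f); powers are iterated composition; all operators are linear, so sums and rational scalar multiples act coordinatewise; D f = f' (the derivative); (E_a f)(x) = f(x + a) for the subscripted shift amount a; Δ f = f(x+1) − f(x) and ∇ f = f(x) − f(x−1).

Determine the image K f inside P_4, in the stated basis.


g(x) = 90x^4 - 90x^2 + 90x - 27

D f = 18x^5 + 45x^4
Δ D f = 90x^4 + 360x^3 + 450x^2 + 270x + 63
E_{-1} Δ D f = 90x^4 - 90x^2 + 90x - 27


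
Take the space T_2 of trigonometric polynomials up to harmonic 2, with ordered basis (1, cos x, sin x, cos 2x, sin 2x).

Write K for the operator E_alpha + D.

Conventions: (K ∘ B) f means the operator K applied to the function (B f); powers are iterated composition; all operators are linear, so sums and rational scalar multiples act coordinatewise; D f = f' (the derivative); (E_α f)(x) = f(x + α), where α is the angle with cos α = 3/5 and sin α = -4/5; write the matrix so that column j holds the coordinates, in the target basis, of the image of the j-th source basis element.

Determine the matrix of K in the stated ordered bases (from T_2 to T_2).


the matrix is [[1, 0, 0, 0, 0]; [0, 3/5, 1/5, 0, 0]; [0, -1/5, 3/5, 0, 0]; [0, 0, 0, -7/25, 26/25]; [0, 0, 0, -26/25, -7/25]] (rows listed top to bottom)

image of 1: 1
image of cos x: (3/5)cos x - (1/5)sin x
image of sin x: (1/5)cos x + (3/5)sin x
image of cos 2x: -(7/25)cos 2x - (26/25)sin 2x
image of sin 2x: (26/25)cos 2x - (7/25)sin 2x
each image's coordinates form column j of the matrix


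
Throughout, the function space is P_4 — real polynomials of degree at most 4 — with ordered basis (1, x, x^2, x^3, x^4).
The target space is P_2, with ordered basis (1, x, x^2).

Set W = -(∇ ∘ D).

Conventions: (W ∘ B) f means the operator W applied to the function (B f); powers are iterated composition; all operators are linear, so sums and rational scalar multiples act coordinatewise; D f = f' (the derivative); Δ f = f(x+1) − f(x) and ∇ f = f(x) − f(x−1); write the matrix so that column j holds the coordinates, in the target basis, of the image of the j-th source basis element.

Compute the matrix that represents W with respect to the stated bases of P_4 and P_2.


image of 1: 0
image of x: 0
image of x^2: -2
image of x^3: -6x + 3
image of x^4: -12x^2 + 12x - 4
each image's coordinates form column j of the matrix

the matrix is [[0, 0, -2, 3, -4]; [0, 0, 0, -6, 12]; [0, 0, 0, 0, -12]] (rows listed top to bottom)


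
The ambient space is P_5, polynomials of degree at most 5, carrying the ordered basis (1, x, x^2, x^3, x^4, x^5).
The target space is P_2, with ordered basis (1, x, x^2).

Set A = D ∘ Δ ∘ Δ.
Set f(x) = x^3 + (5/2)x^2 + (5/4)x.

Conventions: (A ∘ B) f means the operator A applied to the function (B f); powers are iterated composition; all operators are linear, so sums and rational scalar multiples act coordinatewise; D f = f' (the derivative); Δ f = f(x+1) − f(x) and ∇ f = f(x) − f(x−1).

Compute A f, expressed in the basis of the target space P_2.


Δ f = 3x^2 + 8x + 19/4
Δ Δ f = 6x + 11
D Δ Δ f = 6

the result is g(x) = 6


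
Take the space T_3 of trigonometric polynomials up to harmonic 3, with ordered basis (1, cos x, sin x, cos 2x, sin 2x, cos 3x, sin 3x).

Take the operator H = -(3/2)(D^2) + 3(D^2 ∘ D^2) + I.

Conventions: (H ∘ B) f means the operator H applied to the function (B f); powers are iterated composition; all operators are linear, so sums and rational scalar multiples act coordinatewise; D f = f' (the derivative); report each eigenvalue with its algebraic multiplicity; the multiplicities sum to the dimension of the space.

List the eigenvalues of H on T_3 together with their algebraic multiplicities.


image of 1: 1
image of cos x: (11/2)cos x
image of sin x: (11/2)sin x
image of cos 2x: 55cos 2x
image of sin 2x: 55sin 2x
image of cos 3x: (515/2)cos 3x
image of sin 3x: (515/2)sin 3x
the matrix is diagonal; its diagonal is (1, 11/2, 11/2, 55, 55, 515/2, 515/2)
for a triangular matrix the eigenvalues are the diagonal entries, with algebraic multiplicity their repetition count

λ = 1 (multiplicity 1), λ = 11/2 (multiplicity 2), λ = 55 (multiplicity 2), λ = 515/2 (multiplicity 2)


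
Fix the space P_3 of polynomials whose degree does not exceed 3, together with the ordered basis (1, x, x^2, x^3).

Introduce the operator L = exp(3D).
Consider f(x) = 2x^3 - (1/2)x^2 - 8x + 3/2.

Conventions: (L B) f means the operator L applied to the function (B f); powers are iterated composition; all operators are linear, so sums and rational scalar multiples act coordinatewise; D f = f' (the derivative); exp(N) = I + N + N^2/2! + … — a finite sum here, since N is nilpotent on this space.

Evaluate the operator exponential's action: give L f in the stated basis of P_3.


g(x) = 2x^3 + (35/2)x^2 + 43x + 27

order-1 term: 18x^2 - 3x - 24
order-2 term: 54x - 9/2
order-3 term: 54
the series for exp(3D) f terminates at order 3
exp(3D) f = 2x^3 + (35/2)x^2 + 43x + 27


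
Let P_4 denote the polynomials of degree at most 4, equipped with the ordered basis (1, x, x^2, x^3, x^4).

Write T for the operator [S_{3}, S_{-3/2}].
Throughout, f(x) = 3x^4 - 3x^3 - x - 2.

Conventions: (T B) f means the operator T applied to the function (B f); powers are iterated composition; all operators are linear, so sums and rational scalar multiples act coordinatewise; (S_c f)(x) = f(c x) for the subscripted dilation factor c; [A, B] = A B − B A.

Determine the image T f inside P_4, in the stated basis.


g(x) = 0

S_{-3/2} f = (243/16)x^4 + (81/8)x^3 + (3/2)x - 2
S_{3} S_{-3/2} f = (19683/16)x^4 + (2187/8)x^3 + (9/2)x - 2
S_{3} f = 243x^4 - 81x^3 - 3x - 2
S_{-3/2} S_{3} f = (19683/16)x^4 + (2187/8)x^3 + (9/2)x - 2
[S_{3}, S_{-3/2}] f = 0


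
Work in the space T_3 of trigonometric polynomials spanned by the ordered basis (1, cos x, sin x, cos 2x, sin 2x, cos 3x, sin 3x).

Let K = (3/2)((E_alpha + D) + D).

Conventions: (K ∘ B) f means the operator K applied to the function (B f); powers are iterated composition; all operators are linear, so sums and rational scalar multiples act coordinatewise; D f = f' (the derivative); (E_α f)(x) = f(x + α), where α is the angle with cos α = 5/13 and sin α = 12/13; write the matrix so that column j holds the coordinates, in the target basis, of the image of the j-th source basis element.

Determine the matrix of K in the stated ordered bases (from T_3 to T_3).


image of 1: 3/2
image of cos x: (15/26)cos x - (57/13)sin x
image of sin x: (57/13)cos x + (15/26)sin x
image of cos 2x: -(357/338)cos 2x - (1194/169)sin 2x
image of sin 2x: (1194/169)cos 2x - (357/338)sin 2x
image of cos 3x: -(6105/4394)cos 3x - (18531/2197)sin 3x
image of sin 3x: (18531/2197)cos 3x - (6105/4394)sin 3x
each image's coordinates form column j of the matrix

the matrix is [[3/2, 0, 0, 0, 0, 0, 0]; [0, 15/26, 57/13, 0, 0, 0, 0]; [0, -57/13, 15/26, 0, 0, 0, 0]; [0, 0, 0, -357/338, 1194/169, 0, 0]; [0, 0, 0, -1194/169, -357/338, 0, 0]; [0, 0, 0, 0, 0, -6105/4394, 18531/2197]; [0, 0, 0, 0, 0, -18531/2197, -6105/4394]] (rows listed top to bottom)


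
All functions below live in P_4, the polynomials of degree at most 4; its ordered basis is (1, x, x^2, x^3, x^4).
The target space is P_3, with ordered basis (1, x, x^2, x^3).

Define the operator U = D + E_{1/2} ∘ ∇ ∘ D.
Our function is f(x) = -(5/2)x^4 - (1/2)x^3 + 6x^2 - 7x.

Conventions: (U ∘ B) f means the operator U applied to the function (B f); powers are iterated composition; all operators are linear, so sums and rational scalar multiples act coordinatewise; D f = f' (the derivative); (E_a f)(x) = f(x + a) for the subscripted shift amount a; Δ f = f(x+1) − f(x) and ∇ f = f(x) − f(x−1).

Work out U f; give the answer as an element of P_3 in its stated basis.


D f = -10x^3 - (3/2)x^2 + 12x - 7
D f = -10x^3 - (3/2)x^2 + 12x - 7
∇ D f = -30x^2 + 27x + 7/2
E_{1/2} ∇ D f = -30x^2 - 3x + 19/2
(D + E_{1/2} ∘ ∇ ∘ D) f = -10x^3 - (63/2)x^2 + 9x + 5/2

the image equals g(x) = -10x^3 - (63/2)x^2 + 9x + 5/2


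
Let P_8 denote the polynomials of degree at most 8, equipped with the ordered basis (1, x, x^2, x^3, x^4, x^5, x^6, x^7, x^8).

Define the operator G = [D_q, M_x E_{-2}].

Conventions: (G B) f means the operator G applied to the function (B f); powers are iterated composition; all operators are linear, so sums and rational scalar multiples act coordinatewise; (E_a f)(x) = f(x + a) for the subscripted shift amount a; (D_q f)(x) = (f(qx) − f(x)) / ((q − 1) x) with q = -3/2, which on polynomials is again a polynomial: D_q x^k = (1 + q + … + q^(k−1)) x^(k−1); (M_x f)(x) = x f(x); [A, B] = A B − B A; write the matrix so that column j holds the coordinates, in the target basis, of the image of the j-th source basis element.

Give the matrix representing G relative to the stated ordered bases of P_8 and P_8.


image of 1: 1
image of x: -(3/2)x - 2
image of x^2: (9/4)x^2 + x + 4
image of x^3: -(27/8)x^3 - (7/2)x^2 - 13x - 8
image of x^4: (81/16)x^4 + (13/4)x^3 + (123/2)x^2 + 3x + 16
image of x^5: -(243/32)x^5 - (55/8)x^4 - (295/2)x^3 - 30x^2 - 95x - 32
image of x^6: (729/64)x^6 + (133/16)x^5 + (745/2)x^4 - (145/2)x^3 + (1505/2)x^2 - 37x + 64
image of x^7: -(2187/128)x^7 - (463/32)x^6 - (12531/16)x^5 + 195x^4 - (10585/4)x^3 + 213x^2 - 687x - 128
image of x^8: (6561/256)x^8 + (1261/64)x^7 + (52409/32)x^6 - (14343/16)x^5 + (74935/8)x^4 - (14833/4)x^3 + (15099/2)x^2 - 749x + 256
each image's coordinates form column j of the matrix

the matrix is [[1, -2, 4, -8, 16, -32, 64, -128, 256]; [0, -3/2, 1, -13, 3, -95, -37, -687, -749]; [0, 0, 9/4, -7/2, 123/2, -30, 1505/2, 213, 15099/2]; [0, 0, 0, -27/8, 13/4, -295/2, -145/2, -10585/4, -14833/4]; [0, 0, 0, 0, 81/16, -55/8, 745/2, 195, 74935/8]; [0, 0, 0, 0, 0, -243/32, 133/16, -12531/16, -14343/16]; [0, 0, 0, 0, 0, 0, 729/64, -463/32, 52409/32]; [0, 0, 0, 0, 0, 0, 0, -2187/128, 1261/64]; [0, 0, 0, 0, 0, 0, 0, 0, 6561/256]] (rows listed top to bottom)


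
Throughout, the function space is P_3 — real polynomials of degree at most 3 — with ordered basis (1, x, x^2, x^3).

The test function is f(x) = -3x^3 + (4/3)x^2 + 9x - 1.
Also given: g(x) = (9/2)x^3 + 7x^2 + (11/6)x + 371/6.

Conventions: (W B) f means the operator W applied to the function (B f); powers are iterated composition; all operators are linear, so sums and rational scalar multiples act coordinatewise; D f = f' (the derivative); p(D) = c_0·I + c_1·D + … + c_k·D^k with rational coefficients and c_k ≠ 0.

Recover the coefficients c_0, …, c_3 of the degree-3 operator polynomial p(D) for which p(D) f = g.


p(D) = -(3/2)·I − D − D^2 − 4·D^3, i.e. c_0 = -3/2, c_1 = -1, c_2 = -1, c_3 = -4

D^0 f = -3x^3 + (4/3)x^2 + 9x - 1
D^1 f = -9x^2 + (8/3)x + 9
D^2 f = -18x + 8/3
D^3 f = -18
matching coefficients of g against c_0 f + c_1 Df + … from the top degree down determines the c_i
solution: c_0 = -3/2, c_1 = -1, c_2 = -1, c_3 = -4


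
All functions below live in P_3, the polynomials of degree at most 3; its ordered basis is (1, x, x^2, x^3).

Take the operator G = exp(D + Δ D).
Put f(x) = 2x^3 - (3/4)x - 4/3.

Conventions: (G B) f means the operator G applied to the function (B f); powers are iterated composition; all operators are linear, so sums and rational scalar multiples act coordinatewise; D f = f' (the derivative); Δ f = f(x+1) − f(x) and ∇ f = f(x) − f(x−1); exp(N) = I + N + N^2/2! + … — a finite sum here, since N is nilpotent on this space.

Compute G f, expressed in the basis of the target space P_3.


order-1 term: 6x^2 + 12x + 21/4
order-2 term: 6x + 12
order-3 term: 2
the series for exp(D + Δ D) f terminates at order 3
exp(D + Δ D) f = 2x^3 + 6x^2 + (69/4)x + 215/12

g(x) = 2x^3 + 6x^2 + (69/4)x + 215/12


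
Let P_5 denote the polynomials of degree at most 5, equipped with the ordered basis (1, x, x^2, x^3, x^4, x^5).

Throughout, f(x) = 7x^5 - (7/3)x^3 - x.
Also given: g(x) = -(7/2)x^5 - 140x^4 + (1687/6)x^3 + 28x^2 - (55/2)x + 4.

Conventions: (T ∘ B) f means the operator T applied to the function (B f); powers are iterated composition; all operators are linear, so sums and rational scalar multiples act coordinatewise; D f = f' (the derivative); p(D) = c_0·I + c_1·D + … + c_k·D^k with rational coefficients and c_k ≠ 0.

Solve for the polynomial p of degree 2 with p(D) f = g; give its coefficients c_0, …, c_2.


D^0 f = 7x^5 - (7/3)x^3 - x
D^1 f = 35x^4 - 7x^2 - 1
D^2 f = 140x^3 - 14x
matching coefficients of g against c_0 f + c_1 Df + … from the top degree down determines the c_i
solution: c_0 = -1/2, c_1 = -4, c_2 = 2

c_0 = -1/2, c_1 = -4, c_2 = 2


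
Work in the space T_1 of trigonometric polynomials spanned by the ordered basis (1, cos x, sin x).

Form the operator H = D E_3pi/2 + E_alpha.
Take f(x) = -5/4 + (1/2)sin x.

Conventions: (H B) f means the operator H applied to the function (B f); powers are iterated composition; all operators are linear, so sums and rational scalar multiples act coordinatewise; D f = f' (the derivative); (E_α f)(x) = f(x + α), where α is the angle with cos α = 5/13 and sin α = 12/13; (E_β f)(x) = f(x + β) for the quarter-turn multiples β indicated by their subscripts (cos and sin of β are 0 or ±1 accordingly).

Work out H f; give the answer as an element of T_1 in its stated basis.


the image equals g(x) = -5/4 + (6/13)cos x + (9/13)sin x

E_3pi/2 f = -5/4 - (1/2)cos x
D E_3pi/2 f = (1/2)sin x
E_alpha f = -5/4 + (6/13)cos x + (5/26)sin x
(D E_3pi/2 + E_alpha) f = -5/4 + (6/13)cos x + (9/13)sin x


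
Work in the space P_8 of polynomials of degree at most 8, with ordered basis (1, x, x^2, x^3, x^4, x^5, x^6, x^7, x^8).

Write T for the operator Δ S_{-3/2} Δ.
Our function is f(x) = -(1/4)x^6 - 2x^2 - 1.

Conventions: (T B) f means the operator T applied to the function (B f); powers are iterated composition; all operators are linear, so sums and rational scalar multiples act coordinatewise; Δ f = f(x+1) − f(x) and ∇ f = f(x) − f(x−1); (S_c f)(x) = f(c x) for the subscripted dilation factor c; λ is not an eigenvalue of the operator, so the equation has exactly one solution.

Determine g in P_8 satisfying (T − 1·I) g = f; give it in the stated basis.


the result is g(x) = (1/4)x^6 - (3645/64)x^4 - (1215/32)x^3 + (289021/128)x^2 + (30915/128)x - 417263/64

write g with unknown coordinates in the stated basis and equate coefficients in (T − 1·I) g = f
solving from the highest basis element down gives g = (1/4)x^6 - (3645/64)x^4 - (1215/32)x^3 + (289021/128)x^2 + (30915/128)x - 417263/64
check: T g = -(3645/64)x^4 - (1215/32)x^3 + (288765/128)x^2 + (30915/128)x - 417327/64
so T g − 1·g = -(1/4)x^6 - 2x^2 - 1 = f ✓


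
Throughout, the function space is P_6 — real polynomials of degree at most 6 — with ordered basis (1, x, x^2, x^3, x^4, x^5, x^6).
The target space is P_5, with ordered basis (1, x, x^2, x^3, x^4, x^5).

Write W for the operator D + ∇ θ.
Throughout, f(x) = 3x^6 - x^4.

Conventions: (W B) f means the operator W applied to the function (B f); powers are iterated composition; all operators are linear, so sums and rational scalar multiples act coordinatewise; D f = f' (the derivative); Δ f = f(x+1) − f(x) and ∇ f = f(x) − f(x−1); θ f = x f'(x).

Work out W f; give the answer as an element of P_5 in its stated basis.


D f = 18x^5 - 4x^3
θ f = 18x^6 - 4x^4
∇ θ f = 108x^5 - 270x^4 + 344x^3 - 246x^2 + 92x - 14
(D + ∇ θ) f = 126x^5 - 270x^4 + 340x^3 - 246x^2 + 92x - 14

the image equals g(x) = 126x^5 - 270x^4 + 340x^3 - 246x^2 + 92x - 14


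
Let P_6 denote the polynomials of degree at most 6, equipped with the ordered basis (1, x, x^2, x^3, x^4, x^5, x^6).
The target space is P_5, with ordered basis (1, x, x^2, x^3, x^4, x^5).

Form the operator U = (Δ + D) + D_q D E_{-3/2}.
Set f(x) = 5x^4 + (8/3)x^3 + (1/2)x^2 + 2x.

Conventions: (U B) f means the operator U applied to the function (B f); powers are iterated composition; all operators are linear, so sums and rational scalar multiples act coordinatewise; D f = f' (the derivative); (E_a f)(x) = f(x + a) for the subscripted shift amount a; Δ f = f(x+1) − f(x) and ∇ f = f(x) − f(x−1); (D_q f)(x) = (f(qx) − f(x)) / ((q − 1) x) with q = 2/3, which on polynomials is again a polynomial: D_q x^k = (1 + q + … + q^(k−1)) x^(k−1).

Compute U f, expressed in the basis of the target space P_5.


Δ f = 20x^3 + 38x^2 + 29x + 61/6
D f = 20x^3 + 8x^2 + x + 2
(Δ + D) f = 40x^3 + 46x^2 + 30x + 73/6
E_{-3/2} f = 5x^4 - (82/3)x^3 + 56x^2 - 49x + 231/16
D E_{-3/2} f = 20x^3 - 82x^2 + 112x - 49
D_q D E_{-3/2} f = (380/9)x^2 - (410/3)x + 112
((Δ + D) + D_q D E_{-3/2}) f = 40x^3 + (794/9)x^2 - (320/3)x + 745/6

g(x) = 40x^3 + (794/9)x^2 - (320/3)x + 745/6


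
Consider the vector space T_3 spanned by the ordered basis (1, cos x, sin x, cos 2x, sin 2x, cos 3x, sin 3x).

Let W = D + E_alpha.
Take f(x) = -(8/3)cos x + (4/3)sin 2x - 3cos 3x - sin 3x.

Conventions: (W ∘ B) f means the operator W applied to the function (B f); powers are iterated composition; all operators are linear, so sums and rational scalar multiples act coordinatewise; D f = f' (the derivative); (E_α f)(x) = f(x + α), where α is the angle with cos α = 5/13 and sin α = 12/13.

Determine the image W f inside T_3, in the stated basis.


the result is g(x) = -(40/39)cos x + (200/39)sin x + (1832/507)cos 2x - (476/507)sin 2x + (342/2197)cos 3x + (19324/2197)sin 3x

D f = (8/3)sin x + (8/3)cos 2x - 3cos 3x + 9sin 3x
E_alpha f = -(40/39)cos x + (32/13)sin x + (160/169)cos 2x - (476/507)sin 2x + (6933/2197)cos 3x - (449/2197)sin 3x
(D + E_alpha) f = -(40/39)cos x + (200/39)sin x + (1832/507)cos 2x - (476/507)sin 2x + (342/2197)cos 3x + (19324/2197)sin 3x


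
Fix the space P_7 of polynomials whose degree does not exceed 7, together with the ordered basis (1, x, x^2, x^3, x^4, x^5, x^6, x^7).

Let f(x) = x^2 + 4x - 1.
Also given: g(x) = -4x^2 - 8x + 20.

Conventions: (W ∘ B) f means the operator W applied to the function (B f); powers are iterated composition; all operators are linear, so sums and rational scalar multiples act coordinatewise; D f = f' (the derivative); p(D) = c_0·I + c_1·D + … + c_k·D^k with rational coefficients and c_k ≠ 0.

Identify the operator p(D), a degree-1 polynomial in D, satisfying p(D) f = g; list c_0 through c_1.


D^0 f = x^2 + 4x - 1
D^1 f = 2x + 4
matching coefficients of g against c_0 f + c_1 Df + … from the top degree down determines the c_i
solution: c_0 = -4, c_1 = 4

c_0 = -4, c_1 = 4


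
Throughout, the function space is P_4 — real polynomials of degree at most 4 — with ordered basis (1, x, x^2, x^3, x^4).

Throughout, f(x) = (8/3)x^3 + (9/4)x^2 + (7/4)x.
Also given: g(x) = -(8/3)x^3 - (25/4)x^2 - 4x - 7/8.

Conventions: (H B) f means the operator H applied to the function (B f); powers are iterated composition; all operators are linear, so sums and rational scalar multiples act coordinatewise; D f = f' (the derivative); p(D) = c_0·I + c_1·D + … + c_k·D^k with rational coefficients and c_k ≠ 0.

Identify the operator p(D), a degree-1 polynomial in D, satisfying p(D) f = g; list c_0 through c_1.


p(D) = -I − (1/2)·D, i.e. c_0 = -1, c_1 = -1/2

D^0 f = (8/3)x^3 + (9/4)x^2 + (7/4)x
D^1 f = 8x^2 + (9/2)x + 7/4
matching coefficients of g against c_0 f + c_1 Df + … from the top degree down determines the c_i
solution: c_0 = -1, c_1 = -1/2


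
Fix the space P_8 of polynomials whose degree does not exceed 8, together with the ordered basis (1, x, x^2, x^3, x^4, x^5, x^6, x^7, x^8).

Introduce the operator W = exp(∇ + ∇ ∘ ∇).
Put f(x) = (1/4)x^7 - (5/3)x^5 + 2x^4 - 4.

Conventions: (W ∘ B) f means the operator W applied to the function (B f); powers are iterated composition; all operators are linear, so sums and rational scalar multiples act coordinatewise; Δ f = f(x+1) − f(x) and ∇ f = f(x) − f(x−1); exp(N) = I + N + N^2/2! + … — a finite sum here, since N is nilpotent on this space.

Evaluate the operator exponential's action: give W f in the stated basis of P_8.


the image equals g(x) = (1/4)x^7 + (7/4)x^6 + (53/6)x^5 - (181/12)x^4 + (11/12)x^3 - (953/6)x^2 + (1289/4)x - 2633/12

order-1 term: (7/4)x^6 + (21/4)x^5 - (625/12)x^4 + (1261/12)x^3 - (683/12)x^2 - (499/12)x + 517/12
order-2 term: (21/4)x^5 + (105/4)x^4 - (1985/12)x^3 + (163/4)x^2 + (7679/12)x - 2693/4
order-3 term: (35/4)x^4 + (105/2)x^3 - (2405/12)x^2 - (399/2)x + 6787/12
order-4 term: (35/4)x^3 + (105/2)x^2 - (1255/12)x - 823/6
order-5 term: (21/4)x^2 + (105/4)x - 115/6
order-6 term: (7/4)x + 21/4
order-7 term: 1/4
the series for exp(∇ + ∇ ∘ ∇) f terminates at order 7
exp(∇ + ∇ ∘ ∇) f = (1/4)x^7 + (7/4)x^6 + (53/6)x^5 - (181/12)x^4 + (11/12)x^3 - (953/6)x^2 + (1289/4)x - 2633/12


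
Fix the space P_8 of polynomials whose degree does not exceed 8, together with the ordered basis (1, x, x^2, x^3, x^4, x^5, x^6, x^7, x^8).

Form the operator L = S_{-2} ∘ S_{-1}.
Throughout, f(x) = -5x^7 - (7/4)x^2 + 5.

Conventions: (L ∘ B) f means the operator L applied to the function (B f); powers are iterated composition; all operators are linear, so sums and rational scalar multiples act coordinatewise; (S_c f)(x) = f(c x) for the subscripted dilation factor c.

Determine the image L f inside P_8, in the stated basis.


S_{-1} f = 5x^7 - (7/4)x^2 + 5
S_{-2} S_{-1} f = -640x^7 - 7x^2 + 5

g(x) = -640x^7 - 7x^2 + 5


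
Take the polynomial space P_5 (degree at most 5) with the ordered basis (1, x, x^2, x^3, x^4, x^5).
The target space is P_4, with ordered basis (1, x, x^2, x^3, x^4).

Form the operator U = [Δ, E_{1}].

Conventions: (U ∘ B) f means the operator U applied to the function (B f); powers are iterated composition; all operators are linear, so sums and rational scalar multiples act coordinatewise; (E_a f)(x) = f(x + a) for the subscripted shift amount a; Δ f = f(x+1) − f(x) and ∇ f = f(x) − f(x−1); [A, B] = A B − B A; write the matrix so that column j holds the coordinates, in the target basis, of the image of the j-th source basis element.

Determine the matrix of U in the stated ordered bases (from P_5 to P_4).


the matrix is [[0, 0, 0, 0, 0, 0]; [0, 0, 0, 0, 0, 0]; [0, 0, 0, 0, 0, 0]; [0, 0, 0, 0, 0, 0]; [0, 0, 0, 0, 0, 0]] (rows listed top to bottom)

image of 1: 0
image of x: 0
image of x^2: 0
image of x^3: 0
image of x^4: 0
image of x^5: 0
each image's coordinates form column j of the matrix


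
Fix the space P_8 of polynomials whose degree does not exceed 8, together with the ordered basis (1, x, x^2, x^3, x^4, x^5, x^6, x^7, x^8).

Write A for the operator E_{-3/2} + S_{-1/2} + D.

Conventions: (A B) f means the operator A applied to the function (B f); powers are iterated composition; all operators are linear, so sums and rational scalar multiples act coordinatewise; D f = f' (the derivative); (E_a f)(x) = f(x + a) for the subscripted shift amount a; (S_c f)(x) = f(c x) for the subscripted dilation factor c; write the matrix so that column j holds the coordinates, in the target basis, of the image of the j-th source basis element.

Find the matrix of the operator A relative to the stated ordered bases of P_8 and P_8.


image of 1: 2
image of x: (1/2)x - 1/2
image of x^2: (5/4)x^2 - x + 9/4
image of x^3: (7/8)x^3 - (3/2)x^2 + (27/4)x - 27/8
image of x^4: (17/16)x^4 - 2x^3 + (27/2)x^2 - (27/2)x + 81/16
image of x^5: (31/32)x^5 - (5/2)x^4 + (45/2)x^3 - (135/4)x^2 + (405/16)x - 243/32
image of x^6: (65/64)x^6 - 3x^5 + (135/4)x^4 - (135/2)x^3 + (1215/16)x^2 - (729/16)x + 729/64
image of x^7: (127/128)x^7 - (7/2)x^6 + (189/4)x^5 - (945/8)x^4 + (2835/16)x^3 - (5103/32)x^2 + (5103/64)x - 2187/128
image of x^8: (257/256)x^8 - 4x^7 + 63x^6 - 189x^5 + (2835/8)x^4 - (1701/4)x^3 + (5103/16)x^2 - (2187/16)x + 6561/256
each image's coordinates form column j of the matrix

the matrix is [[2, -1/2, 9/4, -27/8, 81/16, -243/32, 729/64, -2187/128, 6561/256]; [0, 1/2, -1, 27/4, -27/2, 405/16, -729/16, 5103/64, -2187/16]; [0, 0, 5/4, -3/2, 27/2, -135/4, 1215/16, -5103/32, 5103/16]; [0, 0, 0, 7/8, -2, 45/2, -135/2, 2835/16, -1701/4]; [0, 0, 0, 0, 17/16, -5/2, 135/4, -945/8, 2835/8]; [0, 0, 0, 0, 0, 31/32, -3, 189/4, -189]; [0, 0, 0, 0, 0, 0, 65/64, -7/2, 63]; [0, 0, 0, 0, 0, 0, 0, 127/128, -4]; [0, 0, 0, 0, 0, 0, 0, 0, 257/256]] (rows listed top to bottom)


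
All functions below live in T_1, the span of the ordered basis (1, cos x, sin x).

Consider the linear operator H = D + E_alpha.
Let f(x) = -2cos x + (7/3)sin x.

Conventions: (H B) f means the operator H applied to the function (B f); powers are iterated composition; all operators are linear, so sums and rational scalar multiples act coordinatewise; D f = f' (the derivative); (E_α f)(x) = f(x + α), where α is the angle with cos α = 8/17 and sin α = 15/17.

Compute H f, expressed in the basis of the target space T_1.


D f = (7/3)cos x + 2sin x
E_alpha f = (19/17)cos x + (146/51)sin x
(D + E_alpha) f = (176/51)cos x + (248/51)sin x

g(x) = (176/51)cos x + (248/51)sin x
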